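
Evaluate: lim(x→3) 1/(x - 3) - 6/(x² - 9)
This is an ∞-∞ indeterminate form.

Combine fractions or rationalize to convert ∞-∞ to 0/0 form:
  lim(x→3) 1/(x - 3) - 6/(x² - 9) = 1/6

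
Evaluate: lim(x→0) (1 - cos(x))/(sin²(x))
This is a 0/0 indeterminate form.

Apply L'Hôpital's rule: differentiate numerator and denominator separately.
  f(x) = 1 - cos(x)   ⇒   f'(x) = sin(x)
  g(x) = sin(x)^2   ⇒   g'(x) = 2·sin(x)·cos(x)
  lim(x→0) f'(x)/g'(x) = lim(x→0) (sin(x))/(2·sin(x)·cos(x))
  = 1/2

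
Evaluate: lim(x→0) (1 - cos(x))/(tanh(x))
This is a 0/0 indeterminate form.

Apply L'Hôpital's rule: differentiate numerator and denominator separately.
  f(x) = 1 - cos(x)   ⇒   f'(x) = sin(x)
  g(x) = tanh(x)   ⇒   g'(x) = 1 - tanh(x)^2
  lim(x→0) f'(x)/g'(x) = lim(x→0) (sin(x))/(1 - tanh(x)^2)
  = 0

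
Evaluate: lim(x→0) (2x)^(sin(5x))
This is an exponential indeterminate form.

For exponential indeterminate forms, take the natural log:
  Let L = lim(x→0) (2x)^(sin(5x))
  Then ln(L) = lim(x→0) [exponent × ln(base)]
  Evaluate using L'Hôpital or standard limits, then exponentiate.
  L = 1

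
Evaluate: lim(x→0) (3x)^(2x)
This is an exponential indeterminate form.

For exponential indeterminate forms, take the natural log:
  Let L = lim(x→0) (3x)^(2x)
  Then ln(L) = lim(x→0) [exponent × ln(base)]
  Evaluate using L'Hôpital or standard limits, then exponentiate.
  L = 1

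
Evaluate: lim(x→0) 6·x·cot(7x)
This is a 0·∞ indeterminate form.

Rewrite 0·∞ as a quotient (0/0 or ∞/∞ form), then apply L'Hôpital's rule:
  lim(x→0) 6·x·cot(7x) = 6/7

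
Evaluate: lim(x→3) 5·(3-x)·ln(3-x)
This is a 0·∞ indeterminate form.

Rewrite 0·∞ as a quotient (0/0 or ∞/∞ form), then apply L'Hôpital's rule:
  lim(x→3) 5·(3-x)·ln(3-x) = 0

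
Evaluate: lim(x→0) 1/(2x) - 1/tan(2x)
This is an ∞-∞ indeterminate form.

Combine fractions or rationalize to convert ∞-∞ to 0/0 form:
  lim(x→0) 1/(2x) - 1/tan(2x) = 0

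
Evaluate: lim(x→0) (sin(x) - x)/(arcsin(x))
This is a 0/0 indeterminate form.

Apply L'Hôpital's rule: differentiate numerator and denominator separately.
  f(x) = -x + sin(x)   ⇒   f'(x) = cos(x) - 1
  g(x) = asin(x)   ⇒   g'(x) = 1/sqrt(1 - x^2)
  lim(x→0) f'(x)/g'(x) = lim(x→0) (cos(x) - 1)/(1/sqrt(1 - x^2))
  = 0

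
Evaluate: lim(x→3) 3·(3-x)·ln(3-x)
This is a 0·∞ indeterminate form.

Rewrite 0·∞ as a quotient (0/0 or ∞/∞ form), then apply L'Hôpital's rule:
  lim(x→3) 3·(3-x)·ln(3-x) = 0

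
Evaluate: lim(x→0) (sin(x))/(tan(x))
This is a 0/0 indeterminate form.

Apply L'Hôpital's rule: differentiate numerator and denominator separately.
  f(x) = sin(x)   ⇒   f'(x) = cos(x)
  g(x) = tan(x)   ⇒   g'(x) = tan(x)^2 + 1
  lim(x→0) f'(x)/g'(x) = lim(x→0) (cos(x))/(tan(x)^2 + 1)
  = 1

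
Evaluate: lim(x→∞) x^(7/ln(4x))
This is an exponential indeterminate form.

For exponential indeterminate forms, take the natural log:
  Let L = lim(x→∞) x^(7/ln(4x))
  Then ln(L) = lim(x→∞) [exponent × ln(base)]
  Evaluate using L'Hôpital or standard limits, then exponentiate.
  L = e^(7)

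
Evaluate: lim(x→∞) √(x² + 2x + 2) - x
This is an ∞-∞ indeterminate form.

Combine fractions or rationalize to convert ∞-∞ to 0/0 form:
  lim(x→∞) √(x² + 2x + 2) - x = 1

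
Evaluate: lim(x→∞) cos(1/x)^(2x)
This is an exponential indeterminate form.

For exponential indeterminate forms, take the natural log:
  Let L = lim(x→∞) cos(1/x)^(2x)
  Then ln(L) = lim(x→∞) [exponent × ln(base)]
  Evaluate using L'Hôpital or standard limits, then exponentiate.
  L = 1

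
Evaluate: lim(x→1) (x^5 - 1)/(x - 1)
This is a standard limit.

Factor or rationalize the expression:
  lim(x→1) (x^5 - 1)/(x - 1) = 5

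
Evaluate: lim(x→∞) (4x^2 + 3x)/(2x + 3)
This is an ∞/∞ indeterminate form.

Apply L'Hôpital's rule: differentiate numerator and denominator separately.
  f(x) = 4·x^2 + 3·x   ⇒   f'(x) = 8·x + 3
  g(x) = 2·x + 3   ⇒   g'(x) = 2
  lim(x→∞) f'(x)/g'(x) = lim(x→∞) (8·x + 3)/(2)
  = ∞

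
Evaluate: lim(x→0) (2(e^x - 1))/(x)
This is a 0/0 indeterminate form.

Apply L'Hôpital's rule: differentiate numerator and denominator separately.
  f(x) = 2·e^(x) - 2   ⇒   f'(x) = 2·e^(x)
  g(x) = x   ⇒   g'(x) = 1
  lim(x→0) f'(x)/g'(x) = lim(x→0) (2·e^(x))/(1)
  = 2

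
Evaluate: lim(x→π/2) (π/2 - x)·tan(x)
This is a 0·∞ indeterminate form.

Rewrite 0·∞ as a quotient (0/0 or ∞/∞ form), then apply L'Hôpital's rule:
  lim(x→π/2) (π/2 - x)·tan(x) = 1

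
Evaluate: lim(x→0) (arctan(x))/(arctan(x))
This is a 0/0 indeterminate form.

Apply L'Hôpital's rule: differentiate numerator and denominator separately.
  f(x) = atan(x)   ⇒   f'(x) = 1/(x^2 + 1)
  g(x) = atan(x)   ⇒   g'(x) = 1/(x^2 + 1)
  lim(x→0) f'(x)/g'(x) = lim(x→0) (1/(x^2 + 1))/(1/(x^2 + 1))
  = 1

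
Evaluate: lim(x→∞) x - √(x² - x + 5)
This is an ∞-∞ indeterminate form.

Combine fractions or rationalize to convert ∞-∞ to 0/0 form:
  lim(x→∞) x - √(x² - x + 5) = 1/2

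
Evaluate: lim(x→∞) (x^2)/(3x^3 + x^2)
This is an ∞/∞ indeterminate form.

Apply L'Hôpital's rule: differentiate numerator and denominator separately.
  f(x) = x^2   ⇒   f'(x) = 2·x
  g(x) = 3·x^3 + x^2   ⇒   g'(x) = 9·x^2 + 2·x
  lim(x→∞) f'(x)/g'(x) = lim(x→∞) (2·x)/(9·x^2 + 2·x)
  = 0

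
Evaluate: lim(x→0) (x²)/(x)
This is a 0/0 indeterminate form.

Apply L'Hôpital's rule: differentiate numerator and denominator separately.
  f(x) = x^2   ⇒   f'(x) = 2·x
  g(x) = x   ⇒   g'(x) = 1
  lim(x→0) f'(x)/g'(x) = lim(x→0) (2·x)/(1)
  = 0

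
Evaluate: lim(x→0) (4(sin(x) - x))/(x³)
This is a 0/0 indeterminate form.

Apply L'Hôpital's rule: differentiate numerator and denominator separately.
  f(x) = -4·x + 4·sin(x)   ⇒   f'(x) = 4·cos(x) - 4
  g(x) = x^3   ⇒   g'(x) = 3·x^2
  lim(x→0) f'(x)/g'(x) = lim(x→0) (4·cos(x) - 4)/(3·x^2)
  = -2/3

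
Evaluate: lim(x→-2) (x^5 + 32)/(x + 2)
This is a standard limit.

Factor or rationalize the expression:
  lim(x→-2) (x^5 + 32)/(x + 2) = 80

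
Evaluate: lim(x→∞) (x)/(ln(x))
This is an ∞/∞ indeterminate form.

Apply L'Hôpital's rule: differentiate numerator and denominator separately.
  f(x) = x   ⇒   f'(x) = 1
  g(x) = ln(x)   ⇒   g'(x) = 1/x
  lim(x→∞) f'(x)/g'(x) = lim(x→∞) (1)/(1/x)
  = ∞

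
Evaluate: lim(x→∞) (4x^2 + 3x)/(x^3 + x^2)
This is an ∞/∞ indeterminate form.

Apply L'Hôpital's rule: differentiate numerator and denominator separately.
  f(x) = 4·x^2 + 3·x   ⇒   f'(x) = 8·x + 3
  g(x) = x^3 + x^2   ⇒   g'(x) = 3·x^2 + 2·x
  lim(x→∞) f'(x)/g'(x) = lim(x→∞) (8·x + 3)/(3·x^2 + 2·x)
  = 0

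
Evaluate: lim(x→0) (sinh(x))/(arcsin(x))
This is a 0/0 indeterminate form.

Apply L'Hôpital's rule: differentiate numerator and denominator separately.
  f(x) = sinh(x)   ⇒   f'(x) = cosh(x)
  g(x) = asin(x)   ⇒   g'(x) = 1/sqrt(1 - x^2)
  lim(x→0) f'(x)/g'(x) = lim(x→0) (cosh(x))/(1/sqrt(1 - x^2))
  = 1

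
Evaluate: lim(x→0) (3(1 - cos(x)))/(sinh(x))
This is a 0/0 indeterminate form.

Apply L'Hôpital's rule: differentiate numerator and denominator separately.
  f(x) = 3 - 3·cos(x)   ⇒   f'(x) = 3·sin(x)
  g(x) = sinh(x)   ⇒   g'(x) = cosh(x)
  lim(x→0) f'(x)/g'(x) = lim(x→0) (3·sin(x))/(cosh(x))
  = 0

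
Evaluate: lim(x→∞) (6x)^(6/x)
This is an exponential indeterminate form.

For exponential indeterminate forms, take the natural log:
  Let L = lim(x→∞) (6x)^(6/x)
  Then ln(L) = lim(x→∞) [exponent × ln(base)]
  Evaluate using L'Hôpital or standard limits, then exponentiate.
  L = 1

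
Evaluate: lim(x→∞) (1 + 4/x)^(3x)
This is an exponential indeterminate form.

For exponential indeterminate forms, take the natural log:
  Let L = lim(x→∞) (1 + 4/x)^(3x)
  Then ln(L) = lim(x→∞) [exponent × ln(base)]
  Evaluate using L'Hôpital or standard limits, then exponentiate.
  L = e^(12)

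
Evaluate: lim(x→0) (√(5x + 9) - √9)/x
This is a standard limit.

Factor or rationalize the expression:
  lim(x→0) (√(5x + 9) - √9)/x = 5/6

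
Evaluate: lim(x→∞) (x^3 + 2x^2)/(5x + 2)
This is an ∞/∞ indeterminate form.

Apply L'Hôpital's rule: differentiate numerator and denominator separately.
  f(x) = x^3 + 2·x^2   ⇒   f'(x) = 3·x^2 + 4·x
  g(x) = 5·x + 2   ⇒   g'(x) = 5
  lim(x→∞) f'(x)/g'(x) = lim(x→∞) (3·x^2 + 4·x)/(5)
  = ∞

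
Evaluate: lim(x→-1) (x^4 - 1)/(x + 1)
This is a standard limit.

Factor or rationalize the expression:
  lim(x→-1) (x^4 - 1)/(x + 1) = -4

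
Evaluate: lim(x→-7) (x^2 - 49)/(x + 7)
This is a standard limit.

Factor or rationalize the expression:
  lim(x→-7) (x^2 - 49)/(x + 7) = -14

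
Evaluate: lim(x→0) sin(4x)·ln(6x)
This is a 0·∞ indeterminate form.

Rewrite 0·∞ as a quotient (0/0 or ∞/∞ form), then apply L'Hôpital's rule:
  lim(x→0) sin(4x)·ln(6x) = 0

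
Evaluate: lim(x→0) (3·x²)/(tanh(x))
This is a 0/0 indeterminate form.

Apply L'Hôpital's rule: differentiate numerator and denominator separately.
  f(x) = 3·x^2   ⇒   f'(x) = 6·x
  g(x) = tanh(x)   ⇒   g'(x) = 1 - tanh(x)^2
  lim(x→0) f'(x)/g'(x) = lim(x→0) (6·x)/(1 - tanh(x)^2)
  = 0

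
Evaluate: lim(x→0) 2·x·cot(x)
This is a 0·∞ indeterminate form.

Rewrite 0·∞ as a quotient (0/0 or ∞/∞ form), then apply L'Hôpital's rule:
  lim(x→0) 2·x·cot(x) = 2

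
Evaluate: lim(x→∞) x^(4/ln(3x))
This is an exponential indeterminate form.

For exponential indeterminate forms, take the natural log:
  Let L = lim(x→∞) x^(4/ln(3x))
  Then ln(L) = lim(x→∞) [exponent × ln(base)]
  Evaluate using L'Hôpital or standard limits, then exponentiate.
  L = e^(4)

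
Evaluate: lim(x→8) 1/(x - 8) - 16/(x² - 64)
This is an ∞-∞ indeterminate form.

Combine fractions or rationalize to convert ∞-∞ to 0/0 form:
  lim(x→8) 1/(x - 8) - 16/(x² - 64) = 1/16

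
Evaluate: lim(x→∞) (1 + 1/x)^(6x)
This is an exponential indeterminate form.

For exponential indeterminate forms, take the natural log:
  Let L = lim(x→∞) (1 + 1/x)^(6x)
  Then ln(L) = lim(x→∞) [exponent × ln(base)]
  Evaluate using L'Hôpital or standard limits, then exponentiate.
  L = e^(6)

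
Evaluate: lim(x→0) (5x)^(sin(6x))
This is an exponential indeterminate form.

For exponential indeterminate forms, take the natural log:
  Let L = lim(x→0) (5x)^(sin(6x))
  Then ln(L) = lim(x→0) [exponent × ln(base)]
  Evaluate using L'Hôpital or standard limits, then exponentiate.
  L = 1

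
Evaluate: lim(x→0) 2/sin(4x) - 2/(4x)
This is an ∞-∞ indeterminate form.

Combine fractions or rationalize to convert ∞-∞ to 0/0 form:
  lim(x→0) 2/sin(4x) - 2/(4x) = 0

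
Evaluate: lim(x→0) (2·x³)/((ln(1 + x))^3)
This is a 0/0 indeterminate form.

Apply L'Hôpital's rule: differentiate numerator and denominator separately.
  f(x) = 2·x^3   ⇒   f'(x) = 6·x^2
  g(x) = ln(x + 1)^3   ⇒   g'(x) = 3·ln(x + 1)^2/(x + 1)
  lim(x→0) f'(x)/g'(x) = lim(x→0) (6·x^2)/(3·ln(x + 1)^2/(x + 1))
  = 2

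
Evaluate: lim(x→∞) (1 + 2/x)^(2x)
This is an exponential indeterminate form.

For exponential indeterminate forms, take the natural log:
  Let L = lim(x→∞) (1 + 2/x)^(2x)
  Then ln(L) = lim(x→∞) [exponent × ln(base)]
  Evaluate using L'Hôpital or standard limits, then exponentiate.
  L = e^(4)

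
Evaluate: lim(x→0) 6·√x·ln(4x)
This is a 0·∞ indeterminate form.

Rewrite 0·∞ as a quotient (0/0 or ∞/∞ form), then apply L'Hôpital's rule:
  lim(x→0) 6·√x·ln(4x) = 0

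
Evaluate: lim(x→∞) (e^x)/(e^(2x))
This is an ∞/∞ indeterminate form.

Apply L'Hôpital's rule: differentiate numerator and denominator separately.
  f(x) = e^(x)   ⇒   f'(x) = e^(x)
  g(x) = e^(2·x)   ⇒   g'(x) = 2·e^(2·x)
  lim(x→∞) f'(x)/g'(x) = lim(x→∞) (e^(x))/(2·e^(2·x))
  = 0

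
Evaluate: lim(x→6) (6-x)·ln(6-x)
This is a 0·∞ indeterminate form.

Rewrite 0·∞ as a quotient (0/0 or ∞/∞ form), then apply L'Hôpital's rule:
  lim(x→6) (6-x)·ln(6-x) = 0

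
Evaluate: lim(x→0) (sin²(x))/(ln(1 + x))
This is a 0/0 indeterminate form.

Apply L'Hôpital's rule: differentiate numerator and denominator separately.
  f(x) = sin(x)^2   ⇒   f'(x) = 2·sin(x)·cos(x)
  g(x) = ln(x + 1)   ⇒   g'(x) = 1/(x + 1)
  lim(x→0) f'(x)/g'(x) = lim(x→0) (2·sin(x)·cos(x))/(1/(x + 1))
  = 0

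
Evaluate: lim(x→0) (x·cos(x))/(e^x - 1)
This is a 0/0 indeterminate form.

Apply L'Hôpital's rule: differentiate numerator and denominator separately.
  f(x) = x·cos(x)   ⇒   f'(x) = -x·sin(x) + cos(x)
  g(x) = e^(x) - 1   ⇒   g'(x) = e^(x)
  lim(x→0) f'(x)/g'(x) = lim(x→0) (-x·sin(x) + cos(x))/(e^(x))
  = 1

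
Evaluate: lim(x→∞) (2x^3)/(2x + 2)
This is an ∞/∞ indeterminate form.

Apply L'Hôpital's rule: differentiate numerator and denominator separately.
  f(x) = 2·x^3   ⇒   f'(x) = 6·x^2
  g(x) = 2·x + 2   ⇒   g'(x) = 2
  lim(x→∞) f'(x)/g'(x) = lim(x→∞) (6·x^2)/(2)
  = ∞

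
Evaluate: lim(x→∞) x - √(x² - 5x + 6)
This is an ∞-∞ indeterminate form.

Combine fractions or rationalize to convert ∞-∞ to 0/0 form:
  lim(x→∞) x - √(x² - 5x + 6) = 5/2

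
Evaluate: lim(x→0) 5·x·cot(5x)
This is a 0·∞ indeterminate form.

Rewrite 0·∞ as a quotient (0/0 or ∞/∞ form), then apply L'Hôpital's rule:
  lim(x→0) 5·x·cot(5x) = 1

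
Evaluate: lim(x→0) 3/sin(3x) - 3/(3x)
This is an ∞-∞ indeterminate form.

Combine fractions or rationalize to convert ∞-∞ to 0/0 form:
  lim(x→0) 3/sin(3x) - 3/(3x) = 0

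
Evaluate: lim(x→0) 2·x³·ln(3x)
This is a 0·∞ indeterminate form.

Rewrite 0·∞ as a quotient (0/0 or ∞/∞ form), then apply L'Hôpital's rule:
  lim(x→0) 2·x³·ln(3x) = 0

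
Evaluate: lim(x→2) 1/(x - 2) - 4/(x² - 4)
This is an ∞-∞ indeterminate form.

Combine fractions or rationalize to convert ∞-∞ to 0/0 form:
  lim(x→2) 1/(x - 2) - 4/(x² - 4) = 1/4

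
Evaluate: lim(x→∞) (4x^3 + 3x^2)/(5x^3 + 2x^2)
This is an ∞/∞ indeterminate form.

Apply L'Hôpital's rule: differentiate numerator and denominator separately.
  f(x) = 4·x^3 + 3·x^2   ⇒   f'(x) = 12·x^2 + 6·x
  g(x) = 5·x^3 + 2·x^2   ⇒   g'(x) = 15·x^2 + 4·x
  lim(x→∞) f'(x)/g'(x) = lim(x→∞) (12·x^2 + 6·x)/(15·x^2 + 4·x)
  = 4/5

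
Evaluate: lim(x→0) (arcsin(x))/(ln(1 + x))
This is a 0/0 indeterminate form.

Apply L'Hôpital's rule: differentiate numerator and denominator separately.
  f(x) = asin(x)   ⇒   f'(x) = 1/sqrt(1 - x^2)
  g(x) = ln(x + 1)   ⇒   g'(x) = 1/(x + 1)
  lim(x→0) f'(x)/g'(x) = lim(x→0) (1/sqrt(1 - x^2))/(1/(x + 1))
  = 1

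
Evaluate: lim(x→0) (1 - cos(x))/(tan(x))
This is a 0/0 indeterminate form.

Apply L'Hôpital's rule: differentiate numerator and denominator separately.
  f(x) = 1 - cos(x)   ⇒   f'(x) = sin(x)
  g(x) = tan(x)   ⇒   g'(x) = tan(x)^2 + 1
  lim(x→0) f'(x)/g'(x) = lim(x→0) (sin(x))/(tan(x)^2 + 1)
  = 0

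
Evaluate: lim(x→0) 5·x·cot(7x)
This is a 0·∞ indeterminate form.

Rewrite 0·∞ as a quotient (0/0 or ∞/∞ form), then apply L'Hôpital's rule:
  lim(x→0) 5·x·cot(7x) = 5/7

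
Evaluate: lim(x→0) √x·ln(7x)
This is a 0·∞ indeterminate form.

Rewrite 0·∞ as a quotient (0/0 or ∞/∞ form), then apply L'Hôpital's rule:
  lim(x→0) √x·ln(7x) = 0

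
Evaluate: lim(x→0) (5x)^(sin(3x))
This is an exponential indeterminate form.

For exponential indeterminate forms, take the natural log:
  Let L = lim(x→0) (5x)^(sin(3x))
  Then ln(L) = lim(x→0) [exponent × ln(base)]
  Evaluate using L'Hôpital or standard limits, then exponentiate.
  L = 1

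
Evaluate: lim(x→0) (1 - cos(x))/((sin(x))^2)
This is a 0/0 indeterminate form.

Apply L'Hôpital's rule: differentiate numerator and denominator separately.
  f(x) = 1 - cos(x)   ⇒   f'(x) = sin(x)
  g(x) = sin(x)^2   ⇒   g'(x) = 2·sin(x)·cos(x)
  lim(x→0) f'(x)/g'(x) = lim(x→0) (sin(x))/(2·sin(x)·cos(x))
  = 1/2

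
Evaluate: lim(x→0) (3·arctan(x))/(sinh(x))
This is a 0/0 indeterminate form.

Apply L'Hôpital's rule: differentiate numerator and denominator separately.
  f(x) = 3·atan(x)   ⇒   f'(x) = 3/(x^2 + 1)
  g(x) = sinh(x)   ⇒   g'(x) = cosh(x)
  lim(x→0) f'(x)/g'(x) = lim(x→0) (3/(x^2 + 1))/(cosh(x))
  = 3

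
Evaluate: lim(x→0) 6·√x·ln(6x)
This is a 0·∞ indeterminate form.

Rewrite 0·∞ as a quotient (0/0 or ∞/∞ form), then apply L'Hôpital's rule:
  lim(x→0) 6·√x·ln(6x) = 0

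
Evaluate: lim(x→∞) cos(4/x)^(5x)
This is an exponential indeterminate form.

For exponential indeterminate forms, take the natural log:
  Let L = lim(x→∞) cos(4/x)^(5x)
  Then ln(L) = lim(x→∞) [exponent × ln(base)]
  Evaluate using L'Hôpital or standard limits, then exponentiate.
  L = 1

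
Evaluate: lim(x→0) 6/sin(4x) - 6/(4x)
This is an ∞-∞ indeterminate form.

Combine fractions or rationalize to convert ∞-∞ to 0/0 form:
  lim(x→0) 6/sin(4x) - 6/(4x) = 0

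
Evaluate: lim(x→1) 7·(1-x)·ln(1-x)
This is a 0·∞ indeterminate form.

Rewrite 0·∞ as a quotient (0/0 or ∞/∞ form), then apply L'Hôpital's rule:
  lim(x→1) 7·(1-x)·ln(1-x) = 0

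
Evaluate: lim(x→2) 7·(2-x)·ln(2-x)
This is a 0·∞ indeterminate form.

Rewrite 0·∞ as a quotient (0/0 or ∞/∞ form), then apply L'Hôpital's rule:
  lim(x→2) 7·(2-x)·ln(2-x) = 0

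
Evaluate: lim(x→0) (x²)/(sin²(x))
This is a 0/0 indeterminate form.

Apply L'Hôpital's rule: differentiate numerator and denominator separately.
  f(x) = x^2   ⇒   f'(x) = 2·x
  g(x) = sin(x)^2   ⇒   g'(x) = 2·sin(x)·cos(x)
  lim(x→0) f'(x)/g'(x) = lim(x→0) (2·x)/(2·sin(x)·cos(x))
  = 1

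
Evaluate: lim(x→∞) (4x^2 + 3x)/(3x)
This is an ∞/∞ indeterminate form.

Apply L'Hôpital's rule: differentiate numerator and denominator separately.
  f(x) = 4·x^2 + 3·x   ⇒   f'(x) = 8·x + 3
  g(x) = 3·x   ⇒   g'(x) = 3
  lim(x→∞) f'(x)/g'(x) = lim(x→∞) (8·x + 3)/(3)
  = ∞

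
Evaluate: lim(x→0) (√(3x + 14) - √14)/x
This is a standard limit.

Factor or rationalize the expression:
  lim(x→0) (√(3x + 14) - √14)/x = 3·sqrt(14)/28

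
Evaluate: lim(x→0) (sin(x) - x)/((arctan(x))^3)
This is a 0/0 indeterminate form.

Apply L'Hôpital's rule: differentiate numerator and denominator separately.
  f(x) = -x + sin(x)   ⇒   f'(x) = cos(x) - 1
  g(x) = atan(x)^3   ⇒   g'(x) = 3·atan(x)^2/(x^2 + 1)
  lim(x→0) f'(x)/g'(x) = lim(x→0) (cos(x) - 1)/(3·atan(x)^2/(x^2 + 1))
  = -1/6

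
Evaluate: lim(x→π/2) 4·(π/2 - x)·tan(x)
This is a 0·∞ indeterminate form.

Rewrite 0·∞ as a quotient (0/0 or ∞/∞ form), then apply L'Hôpital's rule:
  lim(x→π/2) 4·(π/2 - x)·tan(x) = 4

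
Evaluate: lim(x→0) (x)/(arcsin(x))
This is a 0/0 indeterminate form.

Apply L'Hôpital's rule: differentiate numerator and denominator separately.
  f(x) = x   ⇒   f'(x) = 1
  g(x) = asin(x)   ⇒   g'(x) = 1/sqrt(1 - x^2)
  lim(x→0) f'(x)/g'(x) = lim(x→0) (1)/(1/sqrt(1 - x^2))
  = 1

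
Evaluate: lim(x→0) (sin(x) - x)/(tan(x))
This is a 0/0 indeterminate form.

Apply L'Hôpital's rule: differentiate numerator and denominator separately.
  f(x) = -x + sin(x)   ⇒   f'(x) = cos(x) - 1
  g(x) = tan(x)   ⇒   g'(x) = tan(x)^2 + 1
  lim(x→0) f'(x)/g'(x) = lim(x→0) (cos(x) - 1)/(tan(x)^2 + 1)
  = 0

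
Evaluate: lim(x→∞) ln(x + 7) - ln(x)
This is an ∞-∞ indeterminate form.

Combine fractions or rationalize to convert ∞-∞ to 0/0 form:
  lim(x→∞) ln(x + 7) - ln(x) = 0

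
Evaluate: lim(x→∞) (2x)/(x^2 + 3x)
This is an ∞/∞ indeterminate form.

Apply L'Hôpital's rule: differentiate numerator and denominator separately.
  f(x) = 2·x   ⇒   f'(x) = 2
  g(x) = x^2 + 3·x   ⇒   g'(x) = 2·x + 3
  lim(x→∞) f'(x)/g'(x) = lim(x→∞) (2)/(2·x + 3)
  = 0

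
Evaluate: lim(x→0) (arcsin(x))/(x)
This is a 0/0 indeterminate form.

Apply L'Hôpital's rule: differentiate numerator and denominator separately.
  f(x) = asin(x)   ⇒   f'(x) = 1/sqrt(1 - x^2)
  g(x) = x   ⇒   g'(x) = 1
  lim(x→0) f'(x)/g'(x) = lim(x→0) (1/sqrt(1 - x^2))/(1)
  = 1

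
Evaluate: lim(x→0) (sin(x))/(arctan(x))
This is a 0/0 indeterminate form.

Apply L'Hôpital's rule: differentiate numerator and denominator separately.
  f(x) = sin(x)   ⇒   f'(x) = cos(x)
  g(x) = atan(x)   ⇒   g'(x) = 1/(x^2 + 1)
  lim(x→0) f'(x)/g'(x) = lim(x→0) (cos(x))/(1/(x^2 + 1))
  = 1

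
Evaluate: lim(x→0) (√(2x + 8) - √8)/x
This is a standard limit.

Factor or rationalize the expression:
  lim(x→0) (√(2x + 8) - √8)/x = sqrt(2)/4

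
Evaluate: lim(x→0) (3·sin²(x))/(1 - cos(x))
This is a 0/0 indeterminate form.

Apply L'Hôpital's rule: differentiate numerator and denominator separately.
  f(x) = 3·sin(x)^2   ⇒   f'(x) = 6·sin(x)·cos(x)
  g(x) = 1 - cos(x)   ⇒   g'(x) = sin(x)
  lim(x→0) f'(x)/g'(x) = lim(x→0) (6·sin(x)·cos(x))/(sin(x))
  = 6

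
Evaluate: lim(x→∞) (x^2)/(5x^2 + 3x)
This is an ∞/∞ indeterminate form.

Apply L'Hôpital's rule: differentiate numerator and denominator separately.
  f(x) = x^2   ⇒   f'(x) = 2·x
  g(x) = 5·x^2 + 3·x   ⇒   g'(x) = 10·x + 3
  lim(x→∞) f'(x)/g'(x) = lim(x→∞) (2·x)/(10·x + 3)
  = 1/5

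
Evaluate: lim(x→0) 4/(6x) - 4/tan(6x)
This is an ∞-∞ indeterminate form.

Combine fractions or rationalize to convert ∞-∞ to 0/0 form:
  lim(x→0) 4/(6x) - 4/tan(6x) = 0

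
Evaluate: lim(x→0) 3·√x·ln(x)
This is a 0·∞ indeterminate form.

Rewrite 0·∞ as a quotient (0/0 or ∞/∞ form), then apply L'Hôpital's rule:
  lim(x→0) 3·√x·ln(x) = 0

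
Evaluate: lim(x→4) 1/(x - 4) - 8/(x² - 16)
This is an ∞-∞ indeterminate form.

Combine fractions or rationalize to convert ∞-∞ to 0/0 form:
  lim(x→4) 1/(x - 4) - 8/(x² - 16) = 1/8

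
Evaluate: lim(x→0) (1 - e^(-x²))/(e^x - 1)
This is a 0/0 indeterminate form.

Apply L'Hôpital's rule: differentiate numerator and denominator separately.
  f(x) = 1 - e^(-x^2)   ⇒   f'(x) = 2·x·e^(-x^2)
  g(x) = e^(x) - 1   ⇒   g'(x) = e^(x)
  lim(x→0) f'(x)/g'(x) = lim(x→0) (2·x·e^(-x^2))/(e^(x))
  = 0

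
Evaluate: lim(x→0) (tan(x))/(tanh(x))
This is a 0/0 indeterminate form.

Apply L'Hôpital's rule: differentiate numerator and denominator separately.
  f(x) = tan(x)   ⇒   f'(x) = tan(x)^2 + 1
  g(x) = tanh(x)   ⇒   g'(x) = 1 - tanh(x)^2
  lim(x→0) f'(x)/g'(x) = lim(x→0) (tan(x)^2 + 1)/(1 - tanh(x)^2)
  = 1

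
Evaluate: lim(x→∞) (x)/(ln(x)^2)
This is an ∞/∞ indeterminate form.

Apply L'Hôpital's rule: differentiate numerator and denominator separately.
  f(x) = x   ⇒   f'(x) = 1
  g(x) = ln(x)^2   ⇒   g'(x) = 2·ln(x)/x
  lim(x→∞) f'(x)/g'(x) = lim(x→∞) (1)/(2·ln(x)/x)
  = ∞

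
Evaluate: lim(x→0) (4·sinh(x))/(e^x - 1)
This is a 0/0 indeterminate form.

Apply L'Hôpital's rule: differentiate numerator and denominator separately.
  f(x) = 4·sinh(x)   ⇒   f'(x) = 4·cosh(x)
  g(x) = e^(x) - 1   ⇒   g'(x) = e^(x)
  lim(x→0) f'(x)/g'(x) = lim(x→0) (4·cosh(x))/(e^(x))
  = 4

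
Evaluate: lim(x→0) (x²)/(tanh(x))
This is a 0/0 indeterminate form.

Apply L'Hôpital's rule: differentiate numerator and denominator separately.
  f(x) = x^2   ⇒   f'(x) = 2·x
  g(x) = tanh(x)   ⇒   g'(x) = 1 - tanh(x)^2
  lim(x→0) f'(x)/g'(x) = lim(x→0) (2·x)/(1 - tanh(x)^2)
  = 0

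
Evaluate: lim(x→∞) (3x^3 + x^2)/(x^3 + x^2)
This is an ∞/∞ indeterminate form.

Apply L'Hôpital's rule: differentiate numerator and denominator separately.
  f(x) = 3·x^3 + x^2   ⇒   f'(x) = 9·x^2 + 2·x
  g(x) = x^3 + x^2   ⇒   g'(x) = 3·x^2 + 2·x
  lim(x→∞) f'(x)/g'(x) = lim(x→∞) (9·x^2 + 2·x)/(3·x^2 + 2·x)
  = 3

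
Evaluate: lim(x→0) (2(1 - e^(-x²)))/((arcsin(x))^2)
This is a 0/0 indeterminate form.

Apply L'Hôpital's rule: differentiate numerator and denominator separately.
  f(x) = 2 - 2·e^(-x^2)   ⇒   f'(x) = 4·x·e^(-x^2)
  g(x) = asin(x)^2   ⇒   g'(x) = 2·asin(x)/sqrt(1 - x^2)
  lim(x→0) f'(x)/g'(x) = lim(x→0) (4·x·e^(-x^2))/(2·asin(x)/sqrt(1 - x^2))
  = 2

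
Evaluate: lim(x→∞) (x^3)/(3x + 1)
This is an ∞/∞ indeterminate form.

Apply L'Hôpital's rule: differentiate numerator and denominator separately.
  f(x) = x^3   ⇒   f'(x) = 3·x^2
  g(x) = 3·x + 1   ⇒   g'(x) = 3
  lim(x→∞) f'(x)/g'(x) = lim(x→∞) (3·x^2)/(3)
  = ∞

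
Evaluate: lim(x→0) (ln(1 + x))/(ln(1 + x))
This is a 0/0 indeterminate form.

Apply L'Hôpital's rule: differentiate numerator and denominator separately.
  f(x) = ln(x + 1)   ⇒   f'(x) = 1/(x + 1)
  g(x) = ln(x + 1)   ⇒   g'(x) = 1/(x + 1)
  lim(x→0) f'(x)/g'(x) = lim(x→0) (1/(x + 1))/(1/(x + 1))
  = 1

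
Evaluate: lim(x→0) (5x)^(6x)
This is an exponential indeterminate form.

For exponential indeterminate forms, take the natural log:
  Let L = lim(x→0) (5x)^(6x)
  Then ln(L) = lim(x→0) [exponent × ln(base)]
  Evaluate using L'Hôpital or standard limits, then exponentiate.
  L = 1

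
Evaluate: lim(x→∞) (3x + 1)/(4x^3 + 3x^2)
This is an ∞/∞ indeterminate form.

Apply L'Hôpital's rule: differentiate numerator and denominator separately.
  f(x) = 3·x + 1   ⇒   f'(x) = 3
  g(x) = 4·x^3 + 3·x^2   ⇒   g'(x) = 12·x^2 + 6·x
  lim(x→∞) f'(x)/g'(x) = lim(x→∞) (3)/(12·x^2 + 6·x)
  = 0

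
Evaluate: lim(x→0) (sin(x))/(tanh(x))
This is a 0/0 indeterminate form.

Apply L'Hôpital's rule: differentiate numerator and denominator separately.
  f(x) = sin(x)   ⇒   f'(x) = cos(x)
  g(x) = tanh(x)   ⇒   g'(x) = 1 - tanh(x)^2
  lim(x→0) f'(x)/g'(x) = lim(x→0) (cos(x))/(1 - tanh(x)^2)
  = 1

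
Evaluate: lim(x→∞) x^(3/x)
This is an exponential indeterminate form.

For exponential indeterminate forms, take the natural log:
  Let L = lim(x→∞) x^(3/x)
  Then ln(L) = lim(x→∞) [exponent × ln(base)]
  Evaluate using L'Hôpital or standard limits, then exponentiate.
  L = 1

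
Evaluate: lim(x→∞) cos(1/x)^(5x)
This is an exponential indeterminate form.

For exponential indeterminate forms, take the natural log:
  Let L = lim(x→∞) cos(1/x)^(5x)
  Then ln(L) = lim(x→∞) [exponent × ln(base)]
  Evaluate using L'Hôpital or standard limits, then exponentiate.
  L = 1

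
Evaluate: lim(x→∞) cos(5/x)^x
This is an exponential indeterminate form.

For exponential indeterminate forms, take the natural log:
  Let L = lim(x→∞) cos(5/x)^x
  Then ln(L) = lim(x→∞) [exponent × ln(base)]
  Evaluate using L'Hôpital or standard limits, then exponentiate.
  L = 1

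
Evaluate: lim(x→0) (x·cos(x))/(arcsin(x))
This is a 0/0 indeterminate form.

Apply L'Hôpital's rule: differentiate numerator and denominator separately.
  f(x) = x·cos(x)   ⇒   f'(x) = -x·sin(x) + cos(x)
  g(x) = asin(x)   ⇒   g'(x) = 1/sqrt(1 - x^2)
  lim(x→0) f'(x)/g'(x) = lim(x→0) (-x·sin(x) + cos(x))/(1/sqrt(1 - x^2))
  = 1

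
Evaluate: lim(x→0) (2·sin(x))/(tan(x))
This is a 0/0 indeterminate form.

Apply L'Hôpital's rule: differentiate numerator and denominator separately.
  f(x) = 2·sin(x)   ⇒   f'(x) = 2·cos(x)
  g(x) = tan(x)   ⇒   g'(x) = tan(x)^2 + 1
  lim(x→0) f'(x)/g'(x) = lim(x→0) (2·cos(x))/(tan(x)^2 + 1)
  = 2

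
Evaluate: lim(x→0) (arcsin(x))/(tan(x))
This is a 0/0 indeterminate form.

Apply L'Hôpital's rule: differentiate numerator and denominator separately.
  f(x) = asin(x)   ⇒   f'(x) = 1/sqrt(1 - x^2)
  g(x) = tan(x)   ⇒   g'(x) = tan(x)^2 + 1
  lim(x→0) f'(x)/g'(x) = lim(x→0) (1/sqrt(1 - x^2))/(tan(x)^2 + 1)
  = 1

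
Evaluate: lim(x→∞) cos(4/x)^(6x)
This is an exponential indeterminate form.

For exponential indeterminate forms, take the natural log:
  Let L = lim(x→∞) cos(4/x)^(6x)
  Then ln(L) = lim(x→∞) [exponent × ln(base)]
  Evaluate using L'Hôpital or standard limits, then exponentiate.
  L = 1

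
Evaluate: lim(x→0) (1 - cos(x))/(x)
This is a 0/0 indeterminate form.

Apply L'Hôpital's rule: differentiate numerator and denominator separately.
  f(x) = 1 - cos(x)   ⇒   f'(x) = sin(x)
  g(x) = x   ⇒   g'(x) = 1
  lim(x→0) f'(x)/g'(x) = lim(x→0) (sin(x))/(1)
  = 0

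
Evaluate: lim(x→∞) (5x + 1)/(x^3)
This is an ∞/∞ indeterminate form.

Apply L'Hôpital's rule: differentiate numerator and denominator separately.
  f(x) = 5·x + 1   ⇒   f'(x) = 5
  g(x) = x^3   ⇒   g'(x) = 3·x^2
  lim(x→∞) f'(x)/g'(x) = lim(x→∞) (5)/(3·x^2)
  = 0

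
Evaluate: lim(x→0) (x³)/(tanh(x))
This is a 0/0 indeterminate form.

Apply L'Hôpital's rule: differentiate numerator and denominator separately.
  f(x) = x^3   ⇒   f'(x) = 3·x^2
  g(x) = tanh(x)   ⇒   g'(x) = 1 - tanh(x)^2
  lim(x→0) f'(x)/g'(x) = lim(x→0) (3·x^2)/(1 - tanh(x)^2)
  = 0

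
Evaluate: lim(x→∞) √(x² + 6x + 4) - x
This is an ∞-∞ indeterminate form.

Combine fractions or rationalize to convert ∞-∞ to 0/0 form:
  lim(x→∞) √(x² + 6x + 4) - x = 3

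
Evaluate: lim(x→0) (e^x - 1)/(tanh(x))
This is a 0/0 indeterminate form.

Apply L'Hôpital's rule: differentiate numerator and denominator separately.
  f(x) = e^(x) - 1   ⇒   f'(x) = e^(x)
  g(x) = tanh(x)   ⇒   g'(x) = 1 - tanh(x)^2
  lim(x→0) f'(x)/g'(x) = lim(x→0) (e^(x))/(1 - tanh(x)^2)
  = 1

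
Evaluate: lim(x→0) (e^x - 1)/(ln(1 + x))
This is a 0/0 indeterminate form.

Apply L'Hôpital's rule: differentiate numerator and denominator separately.
  f(x) = e^(x) - 1   ⇒   f'(x) = e^(x)
  g(x) = ln(x + 1)   ⇒   g'(x) = 1/(x + 1)
  lim(x→0) f'(x)/g'(x) = lim(x→0) (e^(x))/(1/(x + 1))
  = 1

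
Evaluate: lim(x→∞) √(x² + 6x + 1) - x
This is an ∞-∞ indeterminate form.

Combine fractions or rationalize to convert ∞-∞ to 0/0 form:
  lim(x→∞) √(x² + 6x + 1) - x = 3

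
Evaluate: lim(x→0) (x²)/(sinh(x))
This is a 0/0 indeterminate form.

Apply L'Hôpital's rule: differentiate numerator and denominator separately.
  f(x) = x^2   ⇒   f'(x) = 2·x
  g(x) = sinh(x)   ⇒   g'(x) = cosh(x)
  lim(x→0) f'(x)/g'(x) = lim(x→0) (2·x)/(cosh(x))
  = 0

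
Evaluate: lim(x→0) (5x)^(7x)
This is an exponential indeterminate form.

For exponential indeterminate forms, take the natural log:
  Let L = lim(x→0) (5x)^(7x)
  Then ln(L) = lim(x→0) [exponent × ln(base)]
  Evaluate using L'Hôpital or standard limits, then exponentiate.
  L = 1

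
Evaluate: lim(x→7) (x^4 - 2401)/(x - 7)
This is a standard limit.

Factor or rationalize the expression:
  lim(x→7) (x^4 - 2401)/(x - 7) = 1372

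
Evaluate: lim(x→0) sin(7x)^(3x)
This is an exponential indeterminate form.

For exponential indeterminate forms, take the natural log:
  Let L = lim(x→0) sin(7x)^(3x)
  Then ln(L) = lim(x→0) [exponent × ln(base)]
  Evaluate using L'Hôpital or standard limits, then exponentiate.
  L = 1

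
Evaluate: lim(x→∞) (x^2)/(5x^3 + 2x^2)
This is an ∞/∞ indeterminate form.

Apply L'Hôpital's rule: differentiate numerator and denominator separately.
  f(x) = x^2   ⇒   f'(x) = 2·x
  g(x) = 5·x^3 + 2·x^2   ⇒   g'(x) = 15·x^2 + 4·x
  lim(x→∞) f'(x)/g'(x) = lim(x→∞) (2·x)/(15·x^2 + 4·x)
  = 0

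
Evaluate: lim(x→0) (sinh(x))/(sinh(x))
This is a 0/0 indeterminate form.

Apply L'Hôpital's rule: differentiate numerator and denominator separately.
  f(x) = sinh(x)   ⇒   f'(x) = cosh(x)
  g(x) = sinh(x)   ⇒   g'(x) = cosh(x)
  lim(x→0) f'(x)/g'(x) = lim(x→0) (cosh(x))/(cosh(x))
  = 1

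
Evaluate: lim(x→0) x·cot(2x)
This is a 0·∞ indeterminate form.

Rewrite 0·∞ as a quotient (0/0 or ∞/∞ form), then apply L'Hôpital's rule:
  lim(x→0) x·cot(2x) = 1/2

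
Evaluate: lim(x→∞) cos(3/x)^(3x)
This is an exponential indeterminate form.

For exponential indeterminate forms, take the natural log:
  Let L = lim(x→∞) cos(3/x)^(3x)
  Then ln(L) = lim(x→∞) [exponent × ln(base)]
  Evaluate using L'Hôpital or standard limits, then exponentiate.
  L = 1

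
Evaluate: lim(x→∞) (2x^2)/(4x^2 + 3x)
This is an ∞/∞ indeterminate form.

Apply L'Hôpital's rule: differentiate numerator and denominator separately.
  f(x) = 2·x^2   ⇒   f'(x) = 4·x
  g(x) = 4·x^2 + 3·x   ⇒   g'(x) = 8·x + 3
  lim(x→∞) f'(x)/g'(x) = lim(x→∞) (4·x)/(8·x + 3)
  = 1/2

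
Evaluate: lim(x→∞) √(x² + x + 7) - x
This is an ∞-∞ indeterminate form.

Combine fractions or rationalize to convert ∞-∞ to 0/0 form:
  lim(x→∞) √(x² + x + 7) - x = 1/2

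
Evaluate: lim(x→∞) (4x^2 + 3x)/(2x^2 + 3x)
This is an ∞/∞ indeterminate form.

Apply L'Hôpital's rule: differentiate numerator and denominator separately.
  f(x) = 4·x^2 + 3·x   ⇒   f'(x) = 8·x + 3
  g(x) = 2·x^2 + 3·x   ⇒   g'(x) = 4·x + 3
  lim(x→∞) f'(x)/g'(x) = lim(x→∞) (8·x + 3)/(4·x + 3)
  = 2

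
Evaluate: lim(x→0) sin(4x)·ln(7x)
This is a 0·∞ indeterminate form.

Rewrite 0·∞ as a quotient (0/0 or ∞/∞ form), then apply L'Hôpital's rule:
  lim(x→0) sin(4x)·ln(7x) = 0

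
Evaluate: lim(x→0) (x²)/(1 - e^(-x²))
This is a 0/0 indeterminate form.

Apply L'Hôpital's rule: differentiate numerator and denominator separately.
  f(x) = x^2   ⇒   f'(x) = 2·x
  g(x) = 1 - e^(-x^2)   ⇒   g'(x) = 2·x·e^(-x^2)
  lim(x→0) f'(x)/g'(x) = lim(x→0) (2·x)/(2·x·e^(-x^2))
  = 1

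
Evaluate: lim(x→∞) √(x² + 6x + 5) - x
This is an ∞-∞ indeterminate form.

Combine fractions or rationalize to convert ∞-∞ to 0/0 form:
  lim(x→∞) √(x² + 6x + 5) - x = 3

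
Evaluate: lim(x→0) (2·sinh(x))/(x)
This is a 0/0 indeterminate form.

Apply L'Hôpital's rule: differentiate numerator and denominator separately.
  f(x) = 2·sinh(x)   ⇒   f'(x) = 2·cosh(x)
  g(x) = x   ⇒   g'(x) = 1
  lim(x→0) f'(x)/g'(x) = lim(x→0) (2·cosh(x))/(1)
  = 2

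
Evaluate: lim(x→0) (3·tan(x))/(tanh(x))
This is a 0/0 indeterminate form.

Apply L'Hôpital's rule: differentiate numerator and denominator separately.
  f(x) = 3·tan(x)   ⇒   f'(x) = 3·tan(x)^2 + 3
  g(x) = tanh(x)   ⇒   g'(x) = 1 - tanh(x)^2
  lim(x→0) f'(x)/g'(x) = lim(x→0) (3·tan(x)^2 + 3)/(1 - tanh(x)^2)
  = 3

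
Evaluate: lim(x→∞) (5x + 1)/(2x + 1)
This is an ∞/∞ indeterminate form.

Apply L'Hôpital's rule: differentiate numerator and denominator separately.
  f(x) = 5·x + 1   ⇒   f'(x) = 5
  g(x) = 2·x + 1   ⇒   g'(x) = 2
  lim(x→∞) f'(x)/g'(x) = lim(x→∞) (5)/(2)
  = 5/2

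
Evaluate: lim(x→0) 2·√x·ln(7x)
This is a 0·∞ indeterminate form.

Rewrite 0·∞ as a quotient (0/0 or ∞/∞ form), then apply L'Hôpital's rule:
  lim(x→0) 2·√x·ln(7x) = 0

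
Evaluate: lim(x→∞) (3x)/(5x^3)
This is an ∞/∞ indeterminate form.

Apply L'Hôpital's rule: differentiate numerator and denominator separately.
  f(x) = 3·x   ⇒   f'(x) = 3
  g(x) = 5·x^3   ⇒   g'(x) = 15·x^2
  lim(x→∞) f'(x)/g'(x) = lim(x→∞) (3)/(15·x^2)
  = 0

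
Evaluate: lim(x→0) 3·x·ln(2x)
This is a 0·∞ indeterminate form.

Rewrite 0·∞ as a quotient (0/0 or ∞/∞ form), then apply L'Hôpital's rule:
  lim(x→0) 3·x·ln(2x) = 0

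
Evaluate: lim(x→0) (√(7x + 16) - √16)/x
This is a standard limit.

Factor or rationalize the expression:
  lim(x→0) (√(7x + 16) - √16)/x = 7/8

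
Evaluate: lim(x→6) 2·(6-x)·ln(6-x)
This is a 0·∞ indeterminate form.

Rewrite 0·∞ as a quotient (0/0 or ∞/∞ form), then apply L'Hôpital's rule:
  lim(x→6) 2·(6-x)·ln(6-x) = 0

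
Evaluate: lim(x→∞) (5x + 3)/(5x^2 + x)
This is an ∞/∞ indeterminate form.

Apply L'Hôpital's rule: differentiate numerator and denominator separately.
  f(x) = 5·x + 3   ⇒   f'(x) = 5
  g(x) = 5·x^2 + x   ⇒   g'(x) = 10·x + 1
  lim(x→∞) f'(x)/g'(x) = lim(x→∞) (5)/(10·x + 1)
  = 0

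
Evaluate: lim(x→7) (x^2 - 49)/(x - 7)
This is a standard limit.

Factor or rationalize the expression:
  lim(x→7) (x^2 - 49)/(x - 7) = 14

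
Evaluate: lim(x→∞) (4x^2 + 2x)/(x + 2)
This is an ∞/∞ indeterminate form.

Apply L'Hôpital's rule: differentiate numerator and denominator separately.
  f(x) = 4·x^2 + 2·x   ⇒   f'(x) = 8·x + 2
  g(x) = x + 2   ⇒   g'(x) = 1
  lim(x→∞) f'(x)/g'(x) = lim(x→∞) (8·x + 2)/(1)
  = ∞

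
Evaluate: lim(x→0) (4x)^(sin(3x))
This is an exponential indeterminate form.

For exponential indeterminate forms, take the natural log:
  Let L = lim(x→0) (4x)^(sin(3x))
  Then ln(L) = lim(x→0) [exponent × ln(base)]
  Evaluate using L'Hôpital or standard limits, then exponentiate.
  L = 1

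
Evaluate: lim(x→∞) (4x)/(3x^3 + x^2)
This is an ∞/∞ indeterminate form.

Apply L'Hôpital's rule: differentiate numerator and denominator separately.
  f(x) = 4·x   ⇒   f'(x) = 4
  g(x) = 3·x^3 + x^2   ⇒   g'(x) = 9·x^2 + 2·x
  lim(x→∞) f'(x)/g'(x) = lim(x→∞) (4)/(9·x^2 + 2·x)
  = 0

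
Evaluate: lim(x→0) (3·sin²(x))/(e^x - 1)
This is a 0/0 indeterminate form.

Apply L'Hôpital's rule: differentiate numerator and denominator separately.
  f(x) = 3·sin(x)^2   ⇒   f'(x) = 6·sin(x)·cos(x)
  g(x) = e^(x) - 1   ⇒   g'(x) = e^(x)
  lim(x→0) f'(x)/g'(x) = lim(x→0) (6·sin(x)·cos(x))/(e^(x))
  = 0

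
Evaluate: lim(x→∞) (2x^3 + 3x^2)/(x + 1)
This is an ∞/∞ indeterminate form.

Apply L'Hôpital's rule: differentiate numerator and denominator separately.
  f(x) = 2·x^3 + 3·x^2   ⇒   f'(x) = 6·x^2 + 6·x
  g(x) = x + 1   ⇒   g'(x) = 1
  lim(x→∞) f'(x)/g'(x) = lim(x→∞) (6·x^2 + 6·x)/(1)
  = ∞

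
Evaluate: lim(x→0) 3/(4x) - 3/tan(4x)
This is an ∞-∞ indeterminate form.

Combine fractions or rationalize to convert ∞-∞ to 0/0 form:
  lim(x→0) 3/(4x) - 3/tan(4x) = 0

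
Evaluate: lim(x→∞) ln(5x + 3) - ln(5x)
This is an ∞-∞ indeterminate form.

Combine fractions or rationalize to convert ∞-∞ to 0/0 form:
  lim(x→∞) ln(5x + 3) - ln(5x) = 0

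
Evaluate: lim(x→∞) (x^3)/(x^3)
This is an ∞/∞ indeterminate form.

Apply L'Hôpital's rule: differentiate numerator and denominator separately.
  f(x) = x^3   ⇒   f'(x) = 3·x^2
  g(x) = x^3   ⇒   g'(x) = 3·x^2
  lim(x→∞) f'(x)/g'(x) = lim(x→∞) (3·x^2)/(3·x^2)
  = 1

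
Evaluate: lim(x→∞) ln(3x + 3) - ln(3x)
This is an ∞-∞ indeterminate form.

Combine fractions or rationalize to convert ∞-∞ to 0/0 form:
  lim(x→∞) ln(3x + 3) - ln(3x) = 0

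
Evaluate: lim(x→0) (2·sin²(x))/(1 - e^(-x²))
This is a 0/0 indeterminate form.

Apply L'Hôpital's rule: differentiate numerator and denominator separately.
  f(x) = 2·sin(x)^2   ⇒   f'(x) = 4·sin(x)·cos(x)
  g(x) = 1 - e^(-x^2)   ⇒   g'(x) = 2·x·e^(-x^2)
  lim(x→0) f'(x)/g'(x) = lim(x→0) (4·sin(x)·cos(x))/(2·x·e^(-x^2))
  = 2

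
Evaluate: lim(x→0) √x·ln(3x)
This is a 0·∞ indeterminate form.

Rewrite 0·∞ as a quotient (0/0 or ∞/∞ form), then apply L'Hôpital's rule:
  lim(x→0) √x·ln(3x) = 0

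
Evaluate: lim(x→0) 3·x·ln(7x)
This is a 0·∞ indeterminate form.

Rewrite 0·∞ as a quotient (0/0 or ∞/∞ form), then apply L'Hôpital's rule:
  lim(x→0) 3·x·ln(7x) = 0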